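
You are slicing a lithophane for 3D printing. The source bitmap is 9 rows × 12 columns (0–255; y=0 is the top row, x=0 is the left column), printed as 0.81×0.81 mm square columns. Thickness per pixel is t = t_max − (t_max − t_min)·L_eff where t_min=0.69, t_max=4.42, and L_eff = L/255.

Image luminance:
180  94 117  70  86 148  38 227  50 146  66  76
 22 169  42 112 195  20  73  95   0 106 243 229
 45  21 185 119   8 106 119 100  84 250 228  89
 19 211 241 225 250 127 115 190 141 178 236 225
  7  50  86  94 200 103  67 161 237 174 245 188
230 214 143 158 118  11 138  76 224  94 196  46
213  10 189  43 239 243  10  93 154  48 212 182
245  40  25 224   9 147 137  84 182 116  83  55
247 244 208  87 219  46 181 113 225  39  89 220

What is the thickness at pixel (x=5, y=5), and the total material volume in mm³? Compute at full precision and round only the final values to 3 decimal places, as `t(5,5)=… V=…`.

t(5,5)=4.259 V=176.179

span = t_max - t_min = 4.42 - 0.69 = 3.730
L(5,5) = 11, L_eff = 11/255 = 0.043137
t(5,5) = 4.42 - 3.730·0.043137 = 4.259
Σt over all 9·12 pixels = 2282453/8500 ≈ 268.5238824
V = pitch²·Σt = 0.81²·2282453/8500 = 176.179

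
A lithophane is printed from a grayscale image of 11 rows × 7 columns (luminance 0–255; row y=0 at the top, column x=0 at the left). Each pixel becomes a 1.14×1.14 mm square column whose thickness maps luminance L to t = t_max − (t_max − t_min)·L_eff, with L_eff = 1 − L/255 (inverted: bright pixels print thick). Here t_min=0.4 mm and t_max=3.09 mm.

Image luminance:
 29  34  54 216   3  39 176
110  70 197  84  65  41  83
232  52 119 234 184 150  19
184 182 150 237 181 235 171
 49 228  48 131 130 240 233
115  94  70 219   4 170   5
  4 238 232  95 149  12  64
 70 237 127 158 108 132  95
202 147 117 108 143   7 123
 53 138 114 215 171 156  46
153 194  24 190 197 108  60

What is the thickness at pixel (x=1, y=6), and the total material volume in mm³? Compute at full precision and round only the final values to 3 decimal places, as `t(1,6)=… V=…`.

span = t_max - t_min = 3.09 - 0.4 = 2.690
L(1,6) = 238, L_eff = 1 - 238/255 = 0.066667 (inverted)
t(1,6) = 3.09 - 2.690·0.066667 = 2.911
Σt over all 11·7 pixels = 563721/4250 ≈ 132.6402353
V = pitch²·Σt = 1.14²·563721/4250 = 172.379

t(1,6)=2.911 V=172.379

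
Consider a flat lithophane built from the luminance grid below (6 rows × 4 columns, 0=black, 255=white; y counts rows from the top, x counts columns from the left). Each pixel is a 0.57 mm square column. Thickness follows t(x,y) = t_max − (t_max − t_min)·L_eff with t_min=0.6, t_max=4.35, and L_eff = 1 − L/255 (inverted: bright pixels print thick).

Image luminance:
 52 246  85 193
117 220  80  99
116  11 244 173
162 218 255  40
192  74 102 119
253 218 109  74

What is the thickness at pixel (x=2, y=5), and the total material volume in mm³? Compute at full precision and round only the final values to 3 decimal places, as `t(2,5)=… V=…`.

t(2,5)=2.203 V=21.172

span = t_max - t_min = 4.35 - 0.6 = 3.750
L(2,5) = 109, L_eff = 1 - 109/255 = 0.572549 (inverted)
t(2,5) = 4.35 - 3.750·0.572549 = 2.203
Σt over all 6·4 pixels = 5539/85 ≈ 65.1647059
V = pitch²·Σt = 0.57²·5539/85 = 21.172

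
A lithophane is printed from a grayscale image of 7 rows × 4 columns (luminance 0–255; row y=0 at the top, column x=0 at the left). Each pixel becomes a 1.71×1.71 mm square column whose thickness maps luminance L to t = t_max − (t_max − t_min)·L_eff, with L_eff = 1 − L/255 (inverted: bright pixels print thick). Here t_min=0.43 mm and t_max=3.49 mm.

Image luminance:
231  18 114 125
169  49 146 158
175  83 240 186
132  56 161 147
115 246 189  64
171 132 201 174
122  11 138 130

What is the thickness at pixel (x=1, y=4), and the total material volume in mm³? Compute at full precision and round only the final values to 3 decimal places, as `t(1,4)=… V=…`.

t(1,4)=3.382 V=171.458

span = t_max - t_min = 3.49 - 0.43 = 3.060
L(1,4) = 246, L_eff = 1 - 246/255 = 0.035294 (inverted)
t(1,4) = 3.49 - 3.060·0.035294 = 3.382
Σt over all 7·4 pixels = 58.636
V = pitch²·Σt = 1.71²·58.636 = 171.458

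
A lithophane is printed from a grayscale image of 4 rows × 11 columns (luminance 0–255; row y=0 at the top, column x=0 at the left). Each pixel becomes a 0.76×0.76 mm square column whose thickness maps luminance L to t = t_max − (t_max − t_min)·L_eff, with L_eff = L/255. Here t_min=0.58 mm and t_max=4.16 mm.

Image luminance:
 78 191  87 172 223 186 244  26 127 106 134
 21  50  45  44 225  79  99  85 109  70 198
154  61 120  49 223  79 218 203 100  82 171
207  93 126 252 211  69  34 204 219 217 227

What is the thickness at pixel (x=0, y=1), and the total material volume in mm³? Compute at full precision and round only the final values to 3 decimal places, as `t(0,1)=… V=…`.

span = t_max - t_min = 4.16 - 0.58 = 3.580
L(0,1) = 21, L_eff = 21/255 = 0.082353
t(0,1) = 4.16 - 3.580·0.082353 = 3.865
Σt over all 4·11 pixels = 637219/6375 ≈ 99.9559216
V = pitch²·Σt = 0.76²·637219/6375 = 57.735

t(0,1)=3.865 V=57.735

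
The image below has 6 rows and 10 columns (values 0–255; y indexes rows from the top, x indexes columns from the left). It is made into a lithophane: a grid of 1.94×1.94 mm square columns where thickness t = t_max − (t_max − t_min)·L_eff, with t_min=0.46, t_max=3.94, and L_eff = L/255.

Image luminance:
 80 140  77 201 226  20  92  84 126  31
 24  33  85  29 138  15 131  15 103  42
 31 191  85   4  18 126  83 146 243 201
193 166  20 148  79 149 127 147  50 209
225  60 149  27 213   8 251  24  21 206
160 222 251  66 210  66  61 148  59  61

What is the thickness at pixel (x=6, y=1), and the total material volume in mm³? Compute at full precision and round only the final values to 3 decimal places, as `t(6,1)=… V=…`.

t(6,1)=2.152 V=550.931

span = t_max - t_min = 3.94 - 0.46 = 3.480
L(6,1) = 131, L_eff = 131/255 = 0.513725
t(6,1) = 3.94 - 3.480·0.513725 = 2.152
Σt over all 6·10 pixels = 146.384
V = pitch²·Σt = 1.94²·146.384 = 550.931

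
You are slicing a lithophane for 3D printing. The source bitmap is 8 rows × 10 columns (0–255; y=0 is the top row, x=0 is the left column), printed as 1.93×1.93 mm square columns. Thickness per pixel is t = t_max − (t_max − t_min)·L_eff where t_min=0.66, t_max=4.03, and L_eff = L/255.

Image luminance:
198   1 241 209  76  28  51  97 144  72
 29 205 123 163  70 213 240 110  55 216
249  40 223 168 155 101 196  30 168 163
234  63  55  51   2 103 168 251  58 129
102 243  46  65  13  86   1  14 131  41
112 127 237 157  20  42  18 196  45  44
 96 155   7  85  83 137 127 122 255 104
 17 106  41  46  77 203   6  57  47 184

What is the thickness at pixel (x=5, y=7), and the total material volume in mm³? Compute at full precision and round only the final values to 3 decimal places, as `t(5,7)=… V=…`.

t(5,7)=1.347 V=765.592

span = t_max - t_min = 4.03 - 0.66 = 3.370
L(5,7) = 203, L_eff = 203/255 = 0.796078
t(5,7) = 4.03 - 3.370·0.796078 = 1.347
Σt over all 8·10 pixels = 5241109/25500 ≈ 205.5336863
V = pitch²·Σt = 1.93²·5241109/25500 = 765.592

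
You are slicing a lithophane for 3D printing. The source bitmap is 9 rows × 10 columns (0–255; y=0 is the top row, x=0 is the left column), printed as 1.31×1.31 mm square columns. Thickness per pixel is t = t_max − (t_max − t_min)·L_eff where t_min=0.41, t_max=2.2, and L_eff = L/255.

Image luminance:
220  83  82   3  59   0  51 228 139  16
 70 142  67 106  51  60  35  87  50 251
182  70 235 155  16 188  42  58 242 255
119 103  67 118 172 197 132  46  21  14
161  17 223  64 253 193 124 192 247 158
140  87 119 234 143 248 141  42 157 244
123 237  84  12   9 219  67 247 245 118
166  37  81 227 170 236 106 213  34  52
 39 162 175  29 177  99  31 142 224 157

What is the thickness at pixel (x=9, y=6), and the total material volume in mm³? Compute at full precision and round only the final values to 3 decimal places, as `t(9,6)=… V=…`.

span = t_max - t_min = 2.2 - 0.41 = 1.790
L(9,6) = 118, L_eff = 118/255 = 0.462745
t(9,6) = 2.2 - 1.790·0.462745 = 1.372
Σt over all 9·10 pixels = 1006559/8500 ≈ 118.4187059
V = pitch²·Σt = 1.31²·1006559/8500 = 203.218

t(9,6)=1.372 V=203.218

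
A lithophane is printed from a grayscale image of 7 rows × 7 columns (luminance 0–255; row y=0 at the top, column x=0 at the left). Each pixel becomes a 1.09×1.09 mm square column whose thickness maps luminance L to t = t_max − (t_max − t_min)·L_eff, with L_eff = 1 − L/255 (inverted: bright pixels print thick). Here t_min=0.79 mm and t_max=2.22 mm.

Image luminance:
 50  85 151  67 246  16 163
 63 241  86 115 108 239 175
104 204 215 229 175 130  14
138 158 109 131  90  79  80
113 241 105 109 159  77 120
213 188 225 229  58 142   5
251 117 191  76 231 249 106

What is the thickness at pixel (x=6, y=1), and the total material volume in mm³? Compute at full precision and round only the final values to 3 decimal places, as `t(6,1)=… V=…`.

span = t_max - t_min = 2.22 - 0.79 = 1.430
L(6,1) = 175, L_eff = 1 - 175/255 = 0.313725 (inverted)
t(6,1) = 2.22 - 1.430·0.313725 = 1.771
Σt over all 7·7 pixels = 1968943/25500 ≈ 77.2134510
V = pitch²·Σt = 1.09²·1968943/25500 = 91.737

t(6,1)=1.771 V=91.737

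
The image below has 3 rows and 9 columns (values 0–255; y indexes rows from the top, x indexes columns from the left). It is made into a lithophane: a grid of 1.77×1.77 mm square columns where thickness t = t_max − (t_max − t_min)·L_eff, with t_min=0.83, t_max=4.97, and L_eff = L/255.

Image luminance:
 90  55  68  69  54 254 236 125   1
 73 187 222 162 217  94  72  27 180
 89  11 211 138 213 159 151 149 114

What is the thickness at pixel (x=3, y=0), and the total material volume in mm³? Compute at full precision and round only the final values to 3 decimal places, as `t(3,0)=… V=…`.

span = t_max - t_min = 4.97 - 0.83 = 4.140
L(3,0) = 69, L_eff = 69/255 = 0.270588
t(3,0) = 4.97 - 4.140·0.270588 = 3.850
Σt over all 3·9 pixels = 668517/8500 ≈ 78.6490588
V = pitch²·Σt = 1.77²·668517/8500 = 246.400

t(3,0)=3.850 V=246.400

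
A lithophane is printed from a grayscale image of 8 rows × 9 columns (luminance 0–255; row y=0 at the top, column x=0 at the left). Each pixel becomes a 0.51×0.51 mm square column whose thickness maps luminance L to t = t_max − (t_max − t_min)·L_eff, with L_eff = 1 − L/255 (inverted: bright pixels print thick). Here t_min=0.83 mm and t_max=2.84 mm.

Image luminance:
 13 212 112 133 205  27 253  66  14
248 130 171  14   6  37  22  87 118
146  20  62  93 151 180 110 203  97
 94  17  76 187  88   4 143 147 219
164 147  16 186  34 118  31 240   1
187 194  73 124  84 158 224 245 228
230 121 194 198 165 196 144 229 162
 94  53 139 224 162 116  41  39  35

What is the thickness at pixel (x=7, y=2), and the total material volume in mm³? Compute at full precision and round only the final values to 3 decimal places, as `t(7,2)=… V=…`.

span = t_max - t_min = 2.84 - 0.83 = 2.010
L(7,2) = 203, L_eff = 1 - 203/255 = 0.203922 (inverted)
t(7,2) = 2.84 - 2.010·0.203922 = 2.430
Σt over all 8·9 pixels = 1104327/8500 ≈ 129.9208235
V = pitch²·Σt = 0.51²·1104327/8500 = 33.792

t(7,2)=2.430 V=33.792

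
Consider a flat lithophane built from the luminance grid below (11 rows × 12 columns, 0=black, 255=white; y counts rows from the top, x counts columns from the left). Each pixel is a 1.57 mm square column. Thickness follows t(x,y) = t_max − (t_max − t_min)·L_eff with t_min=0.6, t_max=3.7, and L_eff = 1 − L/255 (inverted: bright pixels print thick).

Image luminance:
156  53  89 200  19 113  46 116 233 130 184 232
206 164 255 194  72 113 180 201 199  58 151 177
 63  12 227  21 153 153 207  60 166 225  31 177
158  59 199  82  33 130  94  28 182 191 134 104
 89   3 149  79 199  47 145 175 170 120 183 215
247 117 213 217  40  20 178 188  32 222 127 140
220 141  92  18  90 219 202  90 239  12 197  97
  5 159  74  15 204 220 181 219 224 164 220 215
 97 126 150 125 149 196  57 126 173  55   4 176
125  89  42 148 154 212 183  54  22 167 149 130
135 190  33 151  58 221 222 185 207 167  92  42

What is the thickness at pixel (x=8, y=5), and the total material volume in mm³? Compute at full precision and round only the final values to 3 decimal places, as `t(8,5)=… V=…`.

span = t_max - t_min = 3.7 - 0.6 = 3.100
L(8,5) = 32, L_eff = 1 - 32/255 = 0.874510 (inverted)
t(8,5) = 3.7 - 3.100·0.874510 = 0.989
Σt over all 11·12 pixels = 126009/425 ≈ 296.4917647
V = pitch²·Σt = 1.57²·126009/425 = 730.823

t(8,5)=0.989 V=730.823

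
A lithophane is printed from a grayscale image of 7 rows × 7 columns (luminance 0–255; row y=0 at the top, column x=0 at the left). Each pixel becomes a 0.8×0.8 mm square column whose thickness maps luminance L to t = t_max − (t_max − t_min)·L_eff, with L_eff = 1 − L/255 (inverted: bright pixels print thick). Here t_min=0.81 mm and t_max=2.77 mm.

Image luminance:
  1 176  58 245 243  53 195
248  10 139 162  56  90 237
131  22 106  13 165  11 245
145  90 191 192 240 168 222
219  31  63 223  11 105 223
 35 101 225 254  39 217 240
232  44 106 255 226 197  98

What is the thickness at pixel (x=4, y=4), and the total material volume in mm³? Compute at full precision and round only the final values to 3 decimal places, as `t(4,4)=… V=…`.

t(4,4)=0.895 V=59.826

span = t_max - t_min = 2.77 - 0.81 = 1.960
L(4,4) = 11, L_eff = 1 - 11/255 = 0.956863 (inverted)
t(4,4) = 2.77 - 1.960·0.956863 = 0.895
Σt over all 7·7 pixels = 2383703/25500 ≈ 93.4785490
V = pitch²·Σt = 0.8²·2383703/25500 = 59.826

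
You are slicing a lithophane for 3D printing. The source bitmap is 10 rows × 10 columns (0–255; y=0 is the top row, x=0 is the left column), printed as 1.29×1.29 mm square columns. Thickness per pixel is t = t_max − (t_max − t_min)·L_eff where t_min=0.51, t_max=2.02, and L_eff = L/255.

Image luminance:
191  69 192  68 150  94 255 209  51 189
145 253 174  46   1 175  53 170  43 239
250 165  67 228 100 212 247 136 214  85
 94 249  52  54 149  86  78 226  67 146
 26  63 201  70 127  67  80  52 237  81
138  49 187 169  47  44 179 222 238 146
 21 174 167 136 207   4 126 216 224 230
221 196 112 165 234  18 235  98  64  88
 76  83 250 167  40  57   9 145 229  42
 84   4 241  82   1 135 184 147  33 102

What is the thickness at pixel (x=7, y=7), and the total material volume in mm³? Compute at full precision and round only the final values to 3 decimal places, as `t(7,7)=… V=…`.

span = t_max - t_min = 2.02 - 0.51 = 1.510
L(7,7) = 98, L_eff = 98/255 = 0.384314
t(7,7) = 2.02 - 1.510·0.384314 = 1.440
Σt over all 10·10 pixels = 1583279/12750 ≈ 124.1787451
V = pitch²·Σt = 1.29²·1583279/12750 = 206.646

t(7,7)=1.440 V=206.646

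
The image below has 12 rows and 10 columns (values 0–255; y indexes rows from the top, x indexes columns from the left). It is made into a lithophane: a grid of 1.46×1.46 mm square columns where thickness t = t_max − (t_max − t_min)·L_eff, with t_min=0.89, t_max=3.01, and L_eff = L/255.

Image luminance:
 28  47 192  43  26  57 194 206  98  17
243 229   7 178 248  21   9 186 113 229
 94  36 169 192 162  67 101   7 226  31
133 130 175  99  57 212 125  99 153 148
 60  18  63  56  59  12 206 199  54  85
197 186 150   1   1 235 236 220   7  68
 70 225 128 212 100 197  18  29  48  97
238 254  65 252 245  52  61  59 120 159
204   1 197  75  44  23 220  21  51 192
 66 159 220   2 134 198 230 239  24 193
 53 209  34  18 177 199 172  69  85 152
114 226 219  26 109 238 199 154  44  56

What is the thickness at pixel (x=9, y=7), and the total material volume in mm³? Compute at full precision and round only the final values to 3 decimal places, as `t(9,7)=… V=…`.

t(9,7)=1.688 V=511.643

span = t_max - t_min = 3.01 - 0.89 = 2.120
L(9,7) = 159, L_eff = 159/255 = 0.623529
t(9,7) = 3.01 - 2.120·0.623529 = 1.688
Σt over all 12·10 pixels = 61207/255 ≈ 240.0274510
V = pitch²·Σt = 1.46²·61207/255 = 511.643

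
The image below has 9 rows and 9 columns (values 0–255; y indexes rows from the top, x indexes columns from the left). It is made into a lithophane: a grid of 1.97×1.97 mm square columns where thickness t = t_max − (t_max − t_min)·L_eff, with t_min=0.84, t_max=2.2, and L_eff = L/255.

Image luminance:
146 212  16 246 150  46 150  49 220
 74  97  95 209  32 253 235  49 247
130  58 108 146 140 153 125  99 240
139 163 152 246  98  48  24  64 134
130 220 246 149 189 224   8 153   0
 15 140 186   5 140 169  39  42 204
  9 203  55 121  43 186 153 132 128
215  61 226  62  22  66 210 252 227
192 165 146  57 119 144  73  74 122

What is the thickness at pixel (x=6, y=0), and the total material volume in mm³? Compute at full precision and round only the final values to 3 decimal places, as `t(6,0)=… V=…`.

span = t_max - t_min = 2.2 - 0.84 = 1.360
L(6,0) = 150, L_eff = 150/255 = 0.588235
t(6,0) = 2.2 - 1.360·0.588235 = 1.400
Σt over all 9·9 pixels = 122.12
V = pitch²·Σt = 1.97²·122.12 = 473.936

t(6,0)=1.400 V=473.936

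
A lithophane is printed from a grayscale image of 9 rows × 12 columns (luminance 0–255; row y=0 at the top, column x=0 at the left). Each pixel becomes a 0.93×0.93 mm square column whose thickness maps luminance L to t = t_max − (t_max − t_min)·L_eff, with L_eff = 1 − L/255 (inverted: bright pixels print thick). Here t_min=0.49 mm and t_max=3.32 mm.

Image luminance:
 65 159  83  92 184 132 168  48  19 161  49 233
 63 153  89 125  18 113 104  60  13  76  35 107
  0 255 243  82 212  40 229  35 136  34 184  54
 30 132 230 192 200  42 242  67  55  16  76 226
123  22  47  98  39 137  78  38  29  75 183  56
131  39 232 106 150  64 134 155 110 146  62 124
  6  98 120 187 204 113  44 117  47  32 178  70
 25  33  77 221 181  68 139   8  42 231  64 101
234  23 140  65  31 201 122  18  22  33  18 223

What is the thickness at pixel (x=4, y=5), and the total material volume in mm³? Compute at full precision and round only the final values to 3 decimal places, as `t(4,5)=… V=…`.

span = t_max - t_min = 3.32 - 0.49 = 2.830
L(4,5) = 150, L_eff = 1 - 150/255 = 0.411765 (inverted)
t(4,5) = 3.32 - 2.830·0.411765 = 2.155
Σt over all 9·12 pixels = 908057/5100 ≈ 178.0503922
V = pitch²·Σt = 0.93²·908057/5100 = 153.996

t(4,5)=2.155 V=153.996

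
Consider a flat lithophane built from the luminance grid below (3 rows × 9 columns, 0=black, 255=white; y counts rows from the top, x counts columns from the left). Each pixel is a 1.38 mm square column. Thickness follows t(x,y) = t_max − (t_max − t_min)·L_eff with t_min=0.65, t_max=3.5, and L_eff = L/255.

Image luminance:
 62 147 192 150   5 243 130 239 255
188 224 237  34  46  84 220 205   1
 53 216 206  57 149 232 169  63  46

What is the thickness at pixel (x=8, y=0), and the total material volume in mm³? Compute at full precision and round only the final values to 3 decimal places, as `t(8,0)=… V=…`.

t(8,0)=0.650 V=97.957

span = t_max - t_min = 3.5 - 0.65 = 2.850
L(8,0) = 255, L_eff = 255/255 = 1.000000
t(8,0) = 3.5 - 2.850·1.000000 = 0.650
Σt over all 3·9 pixels = 87443/1700 ≈ 51.4370588
V = pitch²·Σt = 1.38²·87443/1700 = 97.957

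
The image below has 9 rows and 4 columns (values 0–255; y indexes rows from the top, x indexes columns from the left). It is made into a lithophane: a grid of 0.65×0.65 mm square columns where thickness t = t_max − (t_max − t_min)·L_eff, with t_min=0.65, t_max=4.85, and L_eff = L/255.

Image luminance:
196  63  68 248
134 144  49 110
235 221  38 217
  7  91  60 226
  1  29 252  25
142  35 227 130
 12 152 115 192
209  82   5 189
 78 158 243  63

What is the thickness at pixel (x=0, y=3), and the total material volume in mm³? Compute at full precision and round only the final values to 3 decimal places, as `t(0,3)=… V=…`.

t(0,3)=4.735 V=42.830

span = t_max - t_min = 4.85 - 0.65 = 4.200
L(0,3) = 7, L_eff = 7/255 = 0.027451
t(0,3) = 4.85 - 4.200·0.027451 = 4.735
Σt over all 9·4 pixels = 43083/425 ≈ 101.3717647
V = pitch²·Σt = 0.65²·43083/425 = 42.830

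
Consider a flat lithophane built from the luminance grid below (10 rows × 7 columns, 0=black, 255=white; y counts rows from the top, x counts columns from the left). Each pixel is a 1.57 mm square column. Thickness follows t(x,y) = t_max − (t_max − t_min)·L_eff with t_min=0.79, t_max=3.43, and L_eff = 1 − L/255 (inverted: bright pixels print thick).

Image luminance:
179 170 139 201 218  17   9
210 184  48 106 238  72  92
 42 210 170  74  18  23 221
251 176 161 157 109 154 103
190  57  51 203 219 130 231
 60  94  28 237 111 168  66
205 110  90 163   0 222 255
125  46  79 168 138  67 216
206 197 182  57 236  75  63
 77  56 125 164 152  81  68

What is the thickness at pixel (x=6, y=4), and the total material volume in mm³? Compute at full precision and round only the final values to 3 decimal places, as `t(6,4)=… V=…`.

span = t_max - t_min = 3.43 - 0.79 = 2.640
L(6,4) = 231, L_eff = 1 - 231/255 = 0.094118 (inverted)
t(6,4) = 3.43 - 2.640·0.094118 = 3.182
Σt over all 10·7 pixels = 128141/850 ≈ 150.7541176
V = pitch²·Σt = 1.57²·128141/850 = 371.594

t(6,4)=3.182 V=371.594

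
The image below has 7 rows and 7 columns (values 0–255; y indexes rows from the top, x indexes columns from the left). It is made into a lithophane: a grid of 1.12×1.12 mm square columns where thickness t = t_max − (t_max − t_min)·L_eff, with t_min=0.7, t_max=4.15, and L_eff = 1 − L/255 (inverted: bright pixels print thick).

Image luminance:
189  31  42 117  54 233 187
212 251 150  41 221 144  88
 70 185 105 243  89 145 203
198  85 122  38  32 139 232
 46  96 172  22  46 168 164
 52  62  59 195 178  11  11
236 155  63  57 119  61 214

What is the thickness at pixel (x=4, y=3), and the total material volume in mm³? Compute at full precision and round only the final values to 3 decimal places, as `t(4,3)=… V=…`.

t(4,3)=1.133 V=145.414

span = t_max - t_min = 4.15 - 0.7 = 3.450
L(4,3) = 32, L_eff = 1 - 32/255 = 0.874510 (inverted)
t(4,3) = 4.15 - 3.450·0.874510 = 1.133
Σt over all 7·7 pixels = 197069/1700 ≈ 115.9229412
V = pitch²·Σt = 1.12²·197069/1700 = 145.414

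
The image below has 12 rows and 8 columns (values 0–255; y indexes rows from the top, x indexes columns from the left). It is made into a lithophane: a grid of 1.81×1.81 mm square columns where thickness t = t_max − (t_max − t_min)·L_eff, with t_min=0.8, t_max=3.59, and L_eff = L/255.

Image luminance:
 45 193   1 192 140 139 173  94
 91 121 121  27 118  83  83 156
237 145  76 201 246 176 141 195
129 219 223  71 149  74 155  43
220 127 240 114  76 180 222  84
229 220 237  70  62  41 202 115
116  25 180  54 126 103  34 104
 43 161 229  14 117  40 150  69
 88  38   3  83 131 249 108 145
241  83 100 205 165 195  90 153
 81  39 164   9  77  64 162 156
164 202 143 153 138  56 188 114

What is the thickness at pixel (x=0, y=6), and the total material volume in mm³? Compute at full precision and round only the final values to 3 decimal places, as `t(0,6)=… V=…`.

t(0,6)=2.321 V=690.053

span = t_max - t_min = 3.59 - 0.8 = 2.790
L(0,6) = 116, L_eff = 116/255 = 0.454902
t(0,6) = 3.59 - 2.790·0.454902 = 2.321
Σt over all 12·8 pixels = 447594/2125 ≈ 210.6324706
V = pitch²·Σt = 1.81²·447594/2125 = 690.053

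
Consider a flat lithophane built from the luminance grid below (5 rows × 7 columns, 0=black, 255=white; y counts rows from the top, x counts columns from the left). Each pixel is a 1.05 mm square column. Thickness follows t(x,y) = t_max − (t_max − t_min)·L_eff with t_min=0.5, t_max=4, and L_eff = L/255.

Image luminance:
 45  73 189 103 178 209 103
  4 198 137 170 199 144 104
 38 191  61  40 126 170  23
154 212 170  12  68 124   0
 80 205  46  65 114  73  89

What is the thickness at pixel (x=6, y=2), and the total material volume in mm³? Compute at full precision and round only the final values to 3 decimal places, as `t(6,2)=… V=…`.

span = t_max - t_min = 4 - 0.5 = 3.500
L(6,2) = 23, L_eff = 23/255 = 0.090196
t(6,2) = 4 - 3.500·0.090196 = 3.684
Σt over all 5·7 pixels = 43981/510 ≈ 86.2372549
V = pitch²·Σt = 1.05²·43981/510 = 95.077

t(6,2)=3.684 V=95.077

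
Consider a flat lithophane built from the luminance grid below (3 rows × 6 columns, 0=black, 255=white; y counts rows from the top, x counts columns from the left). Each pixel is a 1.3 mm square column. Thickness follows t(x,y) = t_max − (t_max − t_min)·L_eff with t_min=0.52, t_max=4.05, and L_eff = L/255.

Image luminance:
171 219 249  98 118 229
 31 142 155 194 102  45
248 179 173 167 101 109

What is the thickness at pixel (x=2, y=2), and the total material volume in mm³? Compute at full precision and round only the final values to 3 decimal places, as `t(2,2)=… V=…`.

span = t_max - t_min = 4.05 - 0.52 = 3.530
L(2,2) = 173, L_eff = 173/255 = 0.678431
t(2,2) = 4.05 - 3.530·0.678431 = 1.655
Σt over all 3·6 pixels = 14921/425 ≈ 35.1082353
V = pitch²·Σt = 1.3²·14921/425 = 59.333

t(2,2)=1.655 V=59.333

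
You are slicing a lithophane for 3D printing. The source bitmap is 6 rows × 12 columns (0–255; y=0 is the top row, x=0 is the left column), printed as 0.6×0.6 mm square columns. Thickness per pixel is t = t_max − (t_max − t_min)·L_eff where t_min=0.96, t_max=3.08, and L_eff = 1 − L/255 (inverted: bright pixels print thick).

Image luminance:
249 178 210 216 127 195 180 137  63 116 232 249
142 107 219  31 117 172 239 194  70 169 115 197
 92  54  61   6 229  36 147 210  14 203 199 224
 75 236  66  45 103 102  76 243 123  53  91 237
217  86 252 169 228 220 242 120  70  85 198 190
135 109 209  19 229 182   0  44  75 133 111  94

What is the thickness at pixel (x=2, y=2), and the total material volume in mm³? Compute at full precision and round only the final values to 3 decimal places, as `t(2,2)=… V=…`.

span = t_max - t_min = 3.08 - 0.96 = 2.120
L(2,2) = 61, L_eff = 1 - 61/255 = 0.760784 (inverted)
t(2,2) = 3.08 - 2.120·0.760784 = 1.467
Σt over all 6·12 pixels = 328246/2125 ≈ 154.4687059
V = pitch²·Σt = 0.6²·328246/2125 = 55.609

t(2,2)=1.467 V=55.609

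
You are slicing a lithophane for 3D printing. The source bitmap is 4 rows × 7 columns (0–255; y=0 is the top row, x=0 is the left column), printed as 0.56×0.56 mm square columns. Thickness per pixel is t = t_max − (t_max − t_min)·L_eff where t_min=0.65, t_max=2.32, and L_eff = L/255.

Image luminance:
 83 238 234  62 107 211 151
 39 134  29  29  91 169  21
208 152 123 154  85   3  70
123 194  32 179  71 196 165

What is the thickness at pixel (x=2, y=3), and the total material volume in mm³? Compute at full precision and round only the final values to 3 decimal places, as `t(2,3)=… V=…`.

t(2,3)=2.110 V=13.485

span = t_max - t_min = 2.32 - 0.65 = 1.670
L(2,3) = 32, L_eff = 32/255 = 0.125490
t(2,3) = 2.32 - 1.670·0.125490 = 2.110
Σt over all 4·7 pixels = 1096529/25500 ≈ 43.0011373
V = pitch²·Σt = 0.56²·1096529/25500 = 13.485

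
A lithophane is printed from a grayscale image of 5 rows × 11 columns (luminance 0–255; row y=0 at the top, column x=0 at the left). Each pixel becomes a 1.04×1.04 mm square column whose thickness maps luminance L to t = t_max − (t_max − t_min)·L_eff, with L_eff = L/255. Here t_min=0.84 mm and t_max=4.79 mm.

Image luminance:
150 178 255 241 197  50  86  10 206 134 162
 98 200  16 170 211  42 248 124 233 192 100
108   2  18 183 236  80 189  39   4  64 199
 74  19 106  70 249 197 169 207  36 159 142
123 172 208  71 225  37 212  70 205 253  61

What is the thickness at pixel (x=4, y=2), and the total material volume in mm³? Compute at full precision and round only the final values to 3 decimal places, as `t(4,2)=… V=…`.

span = t_max - t_min = 4.79 - 0.84 = 3.950
L(4,2) = 236, L_eff = 236/255 = 0.925490
t(4,2) = 4.79 - 3.950·0.925490 = 1.134
Σt over all 5·11 pixels = 150377/1020 ≈ 147.4284314
V = pitch²·Σt = 1.04²·150377/1020 = 159.459

t(4,2)=1.134 V=159.459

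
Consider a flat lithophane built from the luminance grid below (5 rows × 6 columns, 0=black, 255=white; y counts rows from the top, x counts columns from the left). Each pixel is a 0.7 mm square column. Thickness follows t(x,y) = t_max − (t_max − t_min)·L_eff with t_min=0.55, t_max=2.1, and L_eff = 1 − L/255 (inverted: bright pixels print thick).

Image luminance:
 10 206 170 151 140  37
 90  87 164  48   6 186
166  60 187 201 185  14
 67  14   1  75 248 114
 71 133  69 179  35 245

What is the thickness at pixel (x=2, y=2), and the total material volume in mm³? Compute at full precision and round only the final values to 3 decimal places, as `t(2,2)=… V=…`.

t(2,2)=1.687 V=18.090

span = t_max - t_min = 2.1 - 0.55 = 1.550
L(2,2) = 187, L_eff = 1 - 187/255 = 0.266667 (inverted)
t(2,2) = 2.1 - 1.550·0.266667 = 1.687
Σt over all 5·6 pixels = 188279/5100 ≈ 36.9174510
V = pitch²·Σt = 0.7²·188279/5100 = 18.090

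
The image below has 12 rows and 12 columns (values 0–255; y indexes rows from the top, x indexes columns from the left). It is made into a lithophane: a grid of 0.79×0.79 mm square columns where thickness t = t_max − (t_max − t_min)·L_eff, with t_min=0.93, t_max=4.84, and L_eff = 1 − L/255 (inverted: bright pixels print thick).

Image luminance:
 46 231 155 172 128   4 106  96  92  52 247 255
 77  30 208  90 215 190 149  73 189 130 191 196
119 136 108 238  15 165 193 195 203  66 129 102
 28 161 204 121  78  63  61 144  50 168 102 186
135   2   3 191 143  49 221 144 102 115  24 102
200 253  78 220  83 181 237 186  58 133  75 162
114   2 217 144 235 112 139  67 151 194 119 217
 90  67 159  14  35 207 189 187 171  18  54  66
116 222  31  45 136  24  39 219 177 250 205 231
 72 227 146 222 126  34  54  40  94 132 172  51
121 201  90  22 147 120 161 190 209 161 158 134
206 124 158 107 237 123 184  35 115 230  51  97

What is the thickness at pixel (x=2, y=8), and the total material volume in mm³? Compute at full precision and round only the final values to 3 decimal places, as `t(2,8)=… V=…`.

t(2,8)=1.405 V=264.137

span = t_max - t_min = 4.84 - 0.93 = 3.910
L(2,8) = 31, L_eff = 1 - 31/255 = 0.878431 (inverted)
t(2,8) = 4.84 - 3.910·0.878431 = 1.405
Σt over all 12·12 pixels = 158711/375 ≈ 423.2293333
V = pitch²·Σt = 0.79²·158711/375 = 264.137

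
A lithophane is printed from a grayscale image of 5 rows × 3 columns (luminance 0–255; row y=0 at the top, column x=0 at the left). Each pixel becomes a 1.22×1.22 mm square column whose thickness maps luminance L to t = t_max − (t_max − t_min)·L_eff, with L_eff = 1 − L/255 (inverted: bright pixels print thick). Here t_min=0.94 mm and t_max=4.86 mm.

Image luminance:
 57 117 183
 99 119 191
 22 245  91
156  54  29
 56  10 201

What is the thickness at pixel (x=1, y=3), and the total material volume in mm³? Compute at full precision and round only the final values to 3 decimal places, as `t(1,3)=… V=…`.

span = t_max - t_min = 4.86 - 0.94 = 3.920
L(1,3) = 54, L_eff = 1 - 54/255 = 0.788235 (inverted)
t(1,3) = 4.86 - 3.920·0.788235 = 1.770
Σt over all 5·3 pixels = 99851/2550 ≈ 39.1572549
V = pitch²·Σt = 1.22²·99851/2550 = 58.282

t(1,3)=1.770 V=58.282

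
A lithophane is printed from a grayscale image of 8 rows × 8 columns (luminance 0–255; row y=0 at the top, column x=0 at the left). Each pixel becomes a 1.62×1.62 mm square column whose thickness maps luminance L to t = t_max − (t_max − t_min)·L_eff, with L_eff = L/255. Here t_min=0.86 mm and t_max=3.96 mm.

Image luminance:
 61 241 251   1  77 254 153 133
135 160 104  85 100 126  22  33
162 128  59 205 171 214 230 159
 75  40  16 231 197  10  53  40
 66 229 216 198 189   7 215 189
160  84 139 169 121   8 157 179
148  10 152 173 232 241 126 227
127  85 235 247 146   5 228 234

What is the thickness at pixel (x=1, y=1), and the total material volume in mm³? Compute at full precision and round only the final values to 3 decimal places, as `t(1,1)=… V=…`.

span = t_max - t_min = 3.96 - 0.86 = 3.100
L(1,1) = 160, L_eff = 160/255 = 0.627451
t(1,1) = 3.96 - 3.100·0.627451 = 2.015
Σt over all 8·8 pixels = 61894/425 ≈ 145.6329412
V = pitch²·Σt = 1.62²·61894/425 = 382.199

t(1,1)=2.015 V=382.199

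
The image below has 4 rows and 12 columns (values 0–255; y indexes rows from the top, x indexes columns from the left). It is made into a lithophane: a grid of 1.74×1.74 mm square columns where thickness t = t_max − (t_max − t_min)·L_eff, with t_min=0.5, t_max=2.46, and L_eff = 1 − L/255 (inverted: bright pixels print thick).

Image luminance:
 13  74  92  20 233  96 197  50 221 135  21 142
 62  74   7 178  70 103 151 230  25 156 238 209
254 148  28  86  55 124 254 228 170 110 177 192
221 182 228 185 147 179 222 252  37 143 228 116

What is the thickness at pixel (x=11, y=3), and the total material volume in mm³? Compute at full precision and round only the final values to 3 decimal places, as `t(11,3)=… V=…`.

span = t_max - t_min = 2.46 - 0.5 = 1.960
L(11,3) = 116, L_eff = 1 - 116/255 = 0.545098 (inverted)
t(11,3) = 2.46 - 1.960·0.545098 = 1.392
Σt over all 4·12 pixels = 484387/6375 ≈ 75.9822745
V = pitch²·Σt = 1.74²·484387/6375 = 230.044

t(11,3)=1.392 V=230.044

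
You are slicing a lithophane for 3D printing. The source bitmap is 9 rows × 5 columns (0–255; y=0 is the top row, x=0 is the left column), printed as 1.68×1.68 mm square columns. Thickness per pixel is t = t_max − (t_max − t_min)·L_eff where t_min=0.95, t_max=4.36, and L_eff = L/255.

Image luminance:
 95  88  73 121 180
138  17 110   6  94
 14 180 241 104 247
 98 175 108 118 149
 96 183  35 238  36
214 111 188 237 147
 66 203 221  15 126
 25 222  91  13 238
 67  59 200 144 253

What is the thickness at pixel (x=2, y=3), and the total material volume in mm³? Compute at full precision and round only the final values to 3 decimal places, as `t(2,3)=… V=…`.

t(2,3)=2.916 V=335.451

span = t_max - t_min = 4.36 - 0.95 = 3.410
L(2,3) = 108, L_eff = 108/255 = 0.423529
t(2,3) = 4.36 - 3.410·0.423529 = 2.916
Σt over all 9·5 pixels = 252563/2125 ≈ 118.8531765
V = pitch²·Σt = 1.68²·252563/2125 = 335.451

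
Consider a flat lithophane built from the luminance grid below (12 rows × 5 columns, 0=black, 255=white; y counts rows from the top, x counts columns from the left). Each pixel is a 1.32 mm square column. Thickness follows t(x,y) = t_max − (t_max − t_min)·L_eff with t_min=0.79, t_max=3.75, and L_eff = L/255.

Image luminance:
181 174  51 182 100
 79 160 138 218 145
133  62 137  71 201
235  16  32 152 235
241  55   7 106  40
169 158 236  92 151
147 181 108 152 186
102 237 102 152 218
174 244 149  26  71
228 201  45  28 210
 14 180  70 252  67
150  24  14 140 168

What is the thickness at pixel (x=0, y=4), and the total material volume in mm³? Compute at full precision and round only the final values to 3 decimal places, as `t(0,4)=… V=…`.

t(0,4)=0.953 V=230.297

span = t_max - t_min = 3.75 - 0.79 = 2.960
L(0,4) = 241, L_eff = 241/255 = 0.945098
t(0,4) = 3.75 - 2.960·0.945098 = 0.953
Σt over all 12·5 pixels = 842597/6375 ≈ 132.1720784
V = pitch²·Σt = 1.32²·842597/6375 = 230.297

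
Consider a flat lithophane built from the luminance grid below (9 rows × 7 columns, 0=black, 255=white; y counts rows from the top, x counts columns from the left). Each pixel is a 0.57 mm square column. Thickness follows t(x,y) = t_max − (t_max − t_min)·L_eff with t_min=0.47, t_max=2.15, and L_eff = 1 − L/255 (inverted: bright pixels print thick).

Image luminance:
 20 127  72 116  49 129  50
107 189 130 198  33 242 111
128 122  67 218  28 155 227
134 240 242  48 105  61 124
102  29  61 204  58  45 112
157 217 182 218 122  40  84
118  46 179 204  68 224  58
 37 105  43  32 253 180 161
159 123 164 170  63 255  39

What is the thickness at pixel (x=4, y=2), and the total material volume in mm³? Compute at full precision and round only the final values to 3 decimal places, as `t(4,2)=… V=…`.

t(4,2)=0.654 V=26.282

span = t_max - t_min = 2.15 - 0.47 = 1.680
L(4,2) = 28, L_eff = 1 - 28/255 = 0.890196 (inverted)
t(4,2) = 2.15 - 1.680·0.890196 = 0.654
Σt over all 9·7 pixels = 687589/8500 ≈ 80.8928235
V = pitch²·Σt = 0.57²·687589/8500 = 26.282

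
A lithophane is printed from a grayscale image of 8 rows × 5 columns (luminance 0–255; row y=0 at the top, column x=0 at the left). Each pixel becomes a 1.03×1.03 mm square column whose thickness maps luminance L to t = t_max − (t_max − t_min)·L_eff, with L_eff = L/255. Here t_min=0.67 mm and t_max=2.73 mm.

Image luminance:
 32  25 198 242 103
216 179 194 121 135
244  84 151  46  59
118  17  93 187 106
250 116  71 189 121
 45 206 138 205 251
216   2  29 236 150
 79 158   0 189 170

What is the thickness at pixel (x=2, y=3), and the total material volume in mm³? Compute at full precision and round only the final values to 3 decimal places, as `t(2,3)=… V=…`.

t(2,3)=1.979 V=69.819

span = t_max - t_min = 2.73 - 0.67 = 2.060
L(2,3) = 93, L_eff = 93/255 = 0.364706
t(2,3) = 2.73 - 2.060·0.364706 = 1.979
Σt over all 8·5 pixels = 839087/12750 ≈ 65.8107451
V = pitch²·Σt = 1.03²·839087/12750 = 69.819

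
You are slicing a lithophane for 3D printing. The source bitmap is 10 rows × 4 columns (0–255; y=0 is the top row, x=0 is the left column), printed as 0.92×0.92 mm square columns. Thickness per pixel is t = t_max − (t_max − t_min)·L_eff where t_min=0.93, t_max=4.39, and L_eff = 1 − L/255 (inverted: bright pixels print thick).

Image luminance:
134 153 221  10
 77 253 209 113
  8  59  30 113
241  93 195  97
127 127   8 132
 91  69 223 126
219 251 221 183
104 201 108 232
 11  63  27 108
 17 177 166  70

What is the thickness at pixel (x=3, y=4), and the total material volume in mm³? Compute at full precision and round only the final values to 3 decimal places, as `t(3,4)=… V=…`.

span = t_max - t_min = 4.39 - 0.93 = 3.460
L(3,4) = 132, L_eff = 1 - 132/255 = 0.482353 (inverted)
t(3,4) = 4.39 - 3.460·0.482353 = 2.721
Σt over all 10·4 pixels = 450297/4250 ≈ 105.9522353
V = pitch²·Σt = 0.92²·450297/4250 = 89.678

t(3,4)=2.721 V=89.678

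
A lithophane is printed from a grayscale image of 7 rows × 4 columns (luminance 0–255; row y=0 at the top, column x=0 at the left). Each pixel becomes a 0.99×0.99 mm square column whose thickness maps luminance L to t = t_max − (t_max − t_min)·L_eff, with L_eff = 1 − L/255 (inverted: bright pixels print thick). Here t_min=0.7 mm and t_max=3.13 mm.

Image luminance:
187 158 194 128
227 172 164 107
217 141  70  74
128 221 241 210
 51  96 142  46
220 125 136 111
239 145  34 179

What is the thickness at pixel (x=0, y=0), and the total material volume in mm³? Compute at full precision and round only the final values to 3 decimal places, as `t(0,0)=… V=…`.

span = t_max - t_min = 3.13 - 0.7 = 2.430
L(0,0) = 187, L_eff = 1 - 187/255 = 0.266667 (inverted)
t(0,0) = 3.13 - 2.430·0.266667 = 2.482
Σt over all 7·4 pixels = 503803/8500 ≈ 59.2709412
V = pitch²·Σt = 0.99²·503803/8500 = 58.091

t(0,0)=2.482 V=58.091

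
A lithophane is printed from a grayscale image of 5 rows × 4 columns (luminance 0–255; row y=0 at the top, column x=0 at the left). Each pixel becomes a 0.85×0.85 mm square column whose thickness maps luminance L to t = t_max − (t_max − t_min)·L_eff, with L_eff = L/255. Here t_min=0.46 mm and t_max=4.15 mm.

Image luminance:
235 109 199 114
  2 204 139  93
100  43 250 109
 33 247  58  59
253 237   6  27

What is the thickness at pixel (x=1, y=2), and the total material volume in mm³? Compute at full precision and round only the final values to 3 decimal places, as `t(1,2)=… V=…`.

span = t_max - t_min = 4.15 - 0.46 = 3.690
L(1,2) = 43, L_eff = 43/255 = 0.168627
t(1,2) = 4.15 - 3.690·0.168627 = 3.528
Σt over all 5·4 pixels = 395909/8500 ≈ 46.5775294
V = pitch²·Σt = 0.85²·395909/8500 = 33.652

t(1,2)=3.528 V=33.652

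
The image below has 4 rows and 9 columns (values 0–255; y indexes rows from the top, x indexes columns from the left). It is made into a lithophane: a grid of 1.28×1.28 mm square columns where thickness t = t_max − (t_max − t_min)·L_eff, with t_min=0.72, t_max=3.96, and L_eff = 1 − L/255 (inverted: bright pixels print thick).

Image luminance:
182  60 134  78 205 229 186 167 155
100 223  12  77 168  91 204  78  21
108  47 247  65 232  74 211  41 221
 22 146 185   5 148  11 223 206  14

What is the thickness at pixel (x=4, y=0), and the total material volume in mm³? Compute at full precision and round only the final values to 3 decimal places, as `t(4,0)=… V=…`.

span = t_max - t_min = 3.96 - 0.72 = 3.240
L(4,0) = 205, L_eff = 1 - 205/255 = 0.196078 (inverted)
t(4,0) = 3.96 - 3.240·0.196078 = 3.325
Σt over all 4·9 pixels = 178632/2125 ≈ 84.0621176
V = pitch²·Σt = 1.28²·178632/2125 = 137.727

t(4,0)=3.325 V=137.727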